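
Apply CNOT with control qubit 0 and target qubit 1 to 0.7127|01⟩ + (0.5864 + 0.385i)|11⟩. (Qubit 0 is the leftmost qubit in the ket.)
0.7127|01⟩ + (0.5864 + 0.385i)|10⟩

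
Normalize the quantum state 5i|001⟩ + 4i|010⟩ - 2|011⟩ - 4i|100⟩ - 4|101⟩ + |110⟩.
0.5661i|001⟩ + 0.4529i|010⟩ - 0.2265|011⟩ - 0.4529i|100⟩ - 0.4529|101⟩ + 0.1132|110⟩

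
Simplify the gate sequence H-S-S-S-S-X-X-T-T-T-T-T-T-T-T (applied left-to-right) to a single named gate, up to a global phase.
H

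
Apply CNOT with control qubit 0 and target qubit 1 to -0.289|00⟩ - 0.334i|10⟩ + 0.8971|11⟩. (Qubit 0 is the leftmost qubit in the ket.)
-0.289|00⟩ + 0.8971|10⟩ - 0.334i|11⟩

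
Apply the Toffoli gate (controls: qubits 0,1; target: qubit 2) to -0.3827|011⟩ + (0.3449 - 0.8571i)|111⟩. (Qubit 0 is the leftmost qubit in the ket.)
-0.3827|011⟩ + (0.3449 - 0.8571i)|110⟩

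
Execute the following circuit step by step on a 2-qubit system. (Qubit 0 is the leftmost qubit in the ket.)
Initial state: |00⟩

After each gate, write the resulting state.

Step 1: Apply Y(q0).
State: i|10⟩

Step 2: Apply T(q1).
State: i|10⟩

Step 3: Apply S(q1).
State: i|10⟩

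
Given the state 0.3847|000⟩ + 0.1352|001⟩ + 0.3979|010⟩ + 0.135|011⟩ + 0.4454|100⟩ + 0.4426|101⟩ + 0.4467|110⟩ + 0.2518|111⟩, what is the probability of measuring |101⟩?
0.1959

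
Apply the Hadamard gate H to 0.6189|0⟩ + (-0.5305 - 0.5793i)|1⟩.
(0.06251 - 0.4096i)|0⟩ + (0.8127 + 0.4096i)|1⟩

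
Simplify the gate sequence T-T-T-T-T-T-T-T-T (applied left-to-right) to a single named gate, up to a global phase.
T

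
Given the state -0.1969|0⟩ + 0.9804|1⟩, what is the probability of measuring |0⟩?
0.03877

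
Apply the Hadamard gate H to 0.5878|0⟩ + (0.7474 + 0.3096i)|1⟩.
(0.9441 + 0.2189i)|0⟩ + (-0.1129 - 0.2189i)|1⟩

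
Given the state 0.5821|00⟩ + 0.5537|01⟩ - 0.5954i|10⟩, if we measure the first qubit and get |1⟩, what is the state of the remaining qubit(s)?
-i|0⟩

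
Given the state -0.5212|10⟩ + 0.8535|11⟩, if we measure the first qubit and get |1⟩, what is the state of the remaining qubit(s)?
-0.5212|0⟩ + 0.8535|1⟩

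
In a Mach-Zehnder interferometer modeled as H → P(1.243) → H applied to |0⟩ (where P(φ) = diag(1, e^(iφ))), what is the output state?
(0.661 + 0.4734i)|0⟩ + (0.339 - 0.4734i)|1⟩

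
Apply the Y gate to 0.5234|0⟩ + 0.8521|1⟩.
-0.8521i|0⟩ + 0.5234i|1⟩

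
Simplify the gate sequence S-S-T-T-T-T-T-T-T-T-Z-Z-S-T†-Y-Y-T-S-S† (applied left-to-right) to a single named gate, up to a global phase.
S†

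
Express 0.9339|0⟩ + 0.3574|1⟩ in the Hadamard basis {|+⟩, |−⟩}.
0.9131|+⟩ + 0.4076|−⟩

With |ψ⟩ = α|0⟩ + β|1⟩, the Hadamard-basis coefficients are ⟨+|ψ⟩ = (α + β)/√2 and ⟨−|ψ⟩ = (α − β)/√2.
Here α = 0.9339, β = 0.3574: (α + β)/√2 = 0.9131, (α − β)/√2 = 0.4076.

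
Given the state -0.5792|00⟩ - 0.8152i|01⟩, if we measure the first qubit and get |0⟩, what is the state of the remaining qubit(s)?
-0.5792|0⟩ - 0.8152i|1⟩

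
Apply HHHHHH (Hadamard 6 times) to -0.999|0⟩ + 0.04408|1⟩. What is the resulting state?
-0.999|0⟩ + 0.04408|1⟩

H² = I, so an even number of Hadamards cancels: H^6 = I and the state is unchanged.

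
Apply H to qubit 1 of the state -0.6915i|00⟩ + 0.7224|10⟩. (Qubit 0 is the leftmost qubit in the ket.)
-0.489i|00⟩ - 0.489i|01⟩ + 0.5108|10⟩ + 0.5108|11⟩

H on qubit 1 mixes each pair of kets that differ only in qubit 1: amplitudes (a, b) of (|…0…⟩, |…1…⟩) become ((a + b)/√2, (a − b)/√2). Kets absent from the input have amplitude 0.
(|00⟩, |01⟩): (a, b) = (-0.6915i, 0) → (-0.489i, -0.489i)
(|10⟩, |11⟩): (a, b) = (0.7224, 0) → (0.5108, 0.5108)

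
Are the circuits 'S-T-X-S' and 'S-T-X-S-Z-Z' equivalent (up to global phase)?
Yes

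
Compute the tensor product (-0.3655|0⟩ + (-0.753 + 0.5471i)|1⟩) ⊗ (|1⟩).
-0.3655|01⟩ + (-0.753 + 0.5471i)|11⟩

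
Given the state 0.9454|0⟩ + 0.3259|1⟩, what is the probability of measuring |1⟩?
0.1062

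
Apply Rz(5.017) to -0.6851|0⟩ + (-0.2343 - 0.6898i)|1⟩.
(0.5523 + 0.4053i)|0⟩ + (0.597 + 0.4175i)|1⟩

Rz(5.017) = [[e^(−iθ/2), 0], [0, e^(iθ/2)]] with e^(±iθ/2) = cos(θ/2) ± i·sin(θ/2); θ = 5.017, cos(θ/2) ≈ -0.806202, sin(θ/2) ≈ 0.591641.
With a = amp(|0⟩) = -0.6851 and b = amp(|1⟩) = (-0.2343 - 0.6898i):
new amp(|0⟩) = (-0.806202 - 0.591641i)·a = (0.5523 + 0.4053i)
new amp(|1⟩) = (-0.806202 + 0.591641i)·b = (0.597 + 0.4175i)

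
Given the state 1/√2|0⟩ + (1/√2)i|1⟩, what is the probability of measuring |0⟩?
1/2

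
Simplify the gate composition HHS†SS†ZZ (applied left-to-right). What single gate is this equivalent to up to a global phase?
S†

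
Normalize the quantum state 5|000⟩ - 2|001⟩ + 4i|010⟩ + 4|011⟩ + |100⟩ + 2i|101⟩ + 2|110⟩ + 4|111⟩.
0.5392|000⟩ - 0.2157|001⟩ + 0.4313i|010⟩ + 0.4313|011⟩ + 0.1078|100⟩ + 0.2157i|101⟩ + 0.2157|110⟩ + 0.4313|111⟩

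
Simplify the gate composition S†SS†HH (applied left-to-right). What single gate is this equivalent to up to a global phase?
S†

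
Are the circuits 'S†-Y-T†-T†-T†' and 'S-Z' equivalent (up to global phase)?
No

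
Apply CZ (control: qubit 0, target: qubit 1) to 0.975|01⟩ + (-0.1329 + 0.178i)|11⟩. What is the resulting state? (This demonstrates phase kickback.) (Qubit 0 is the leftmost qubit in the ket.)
0.975|01⟩ + (0.1329 - 0.178i)|11⟩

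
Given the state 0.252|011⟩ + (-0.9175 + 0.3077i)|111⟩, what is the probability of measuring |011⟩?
0.0635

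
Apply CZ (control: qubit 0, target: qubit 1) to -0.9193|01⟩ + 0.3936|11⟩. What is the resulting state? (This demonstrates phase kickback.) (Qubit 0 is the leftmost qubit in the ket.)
-0.9193|01⟩ - 0.3936|11⟩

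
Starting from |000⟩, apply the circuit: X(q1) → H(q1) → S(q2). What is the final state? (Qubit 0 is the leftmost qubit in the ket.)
1/√2|000⟩ - 1/√2|010⟩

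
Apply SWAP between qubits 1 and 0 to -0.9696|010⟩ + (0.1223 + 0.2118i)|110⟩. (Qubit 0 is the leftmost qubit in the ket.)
-0.9696|100⟩ + (0.1223 + 0.2118i)|110⟩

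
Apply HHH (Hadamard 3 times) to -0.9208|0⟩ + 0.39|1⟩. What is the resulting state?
-0.3753|0⟩ - 0.9269|1⟩

H² = I, so H^3 = H: a single Hadamard. With (a, b) = (-0.9208, 0.39), H gives ((a + b)/√2, (a − b)/√2) = (-0.3753, -0.9269).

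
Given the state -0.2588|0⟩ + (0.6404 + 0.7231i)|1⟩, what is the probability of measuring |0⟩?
0.06698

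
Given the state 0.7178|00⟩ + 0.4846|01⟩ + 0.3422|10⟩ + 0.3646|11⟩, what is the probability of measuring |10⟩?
0.1171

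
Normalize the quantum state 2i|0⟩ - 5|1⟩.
0.3714i|0⟩ - 0.9285|1⟩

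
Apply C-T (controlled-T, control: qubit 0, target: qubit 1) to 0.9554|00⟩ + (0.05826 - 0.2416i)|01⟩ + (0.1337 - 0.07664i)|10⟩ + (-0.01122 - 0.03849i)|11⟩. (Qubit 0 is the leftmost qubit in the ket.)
0.9554|00⟩ + (0.05826 - 0.2416i)|01⟩ + (0.1337 - 0.07664i)|10⟩ + (0.01928 - 0.03515i)|11⟩

C-T leaves the control-|0⟩ kets |00⟩, |01⟩ unchanged and applies T to qubit 1 on the control-|1⟩ pair (|10⟩, |11⟩).
T = [[1, 0], [0, (1/√2 + (1/√2)i)]].
With a = amp(|10⟩) = (0.1337 - 0.07664i) and b = amp(|11⟩) = (-0.01122 - 0.03849i):
new amp(|10⟩) = (1)·a = (0.1337 - 0.07664i)
new amp(|11⟩) = (1/√2 + (1/√2)i)·b = (0.01928 - 0.03515i)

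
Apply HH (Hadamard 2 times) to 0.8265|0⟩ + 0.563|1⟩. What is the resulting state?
0.8265|0⟩ + 0.563|1⟩

H² = I, so an even number of Hadamards cancels: H^2 = I and the state is unchanged.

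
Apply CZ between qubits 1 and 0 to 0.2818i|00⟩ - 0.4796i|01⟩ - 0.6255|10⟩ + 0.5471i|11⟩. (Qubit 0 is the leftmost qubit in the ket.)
0.2818i|00⟩ - 0.4796i|01⟩ - 0.6255|10⟩ - 0.5471i|11⟩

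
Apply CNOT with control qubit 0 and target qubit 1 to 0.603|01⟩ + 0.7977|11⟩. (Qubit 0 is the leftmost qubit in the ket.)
0.603|01⟩ + 0.7977|10⟩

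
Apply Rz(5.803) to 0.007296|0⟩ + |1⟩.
(-0.007087 - 0.001735i)|0⟩ + (-0.9713 + 0.2378i)|1⟩

Rz(5.803) = [[e^(−iθ/2), 0], [0, e^(iθ/2)]] with e^(±iθ/2) = cos(θ/2) ± i·sin(θ/2); θ = 5.803, cos(θ/2) ≈ -0.971316, sin(θ/2) ≈ 0.237793.
With a = amp(|0⟩) = 0.007296 and b = amp(|1⟩) = 1:
new amp(|0⟩) = (-0.971316 - 0.237793i)·a = (-0.007087 - 0.001735i)
new amp(|1⟩) = (-0.971316 + 0.237793i)·b = (-0.9713 + 0.2378i)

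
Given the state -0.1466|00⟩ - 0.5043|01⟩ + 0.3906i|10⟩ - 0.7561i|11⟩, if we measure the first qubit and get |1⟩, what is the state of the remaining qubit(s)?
0.459i|0⟩ - 0.8885i|1⟩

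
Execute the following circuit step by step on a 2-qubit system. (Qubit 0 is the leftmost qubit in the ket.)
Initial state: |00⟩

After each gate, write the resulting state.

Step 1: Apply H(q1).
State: 1/√2|00⟩ + 1/√2|01⟩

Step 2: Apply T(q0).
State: 1/√2|00⟩ + 1/√2|01⟩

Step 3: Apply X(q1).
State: 1/√2|00⟩ + 1/√2|01⟩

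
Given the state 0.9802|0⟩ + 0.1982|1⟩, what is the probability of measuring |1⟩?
0.03928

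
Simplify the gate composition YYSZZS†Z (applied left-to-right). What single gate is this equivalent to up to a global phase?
Z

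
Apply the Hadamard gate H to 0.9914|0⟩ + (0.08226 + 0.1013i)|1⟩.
(0.7592 + 0.07163i)|0⟩ + (0.6429 - 0.07163i)|1⟩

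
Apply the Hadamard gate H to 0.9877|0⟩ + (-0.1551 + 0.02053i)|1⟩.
(0.5887 + 0.01452i)|0⟩ + (0.8081 - 0.01452i)|1⟩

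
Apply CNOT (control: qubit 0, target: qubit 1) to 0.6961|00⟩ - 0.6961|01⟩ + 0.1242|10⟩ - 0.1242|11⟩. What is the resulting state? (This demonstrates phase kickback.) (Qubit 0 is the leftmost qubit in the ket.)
0.6961|00⟩ - 0.6961|01⟩ - 0.1242|10⟩ + 0.1242|11⟩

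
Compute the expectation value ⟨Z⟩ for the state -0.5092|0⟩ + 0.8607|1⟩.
-0.4815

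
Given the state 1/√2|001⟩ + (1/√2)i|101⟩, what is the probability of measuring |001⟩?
1/2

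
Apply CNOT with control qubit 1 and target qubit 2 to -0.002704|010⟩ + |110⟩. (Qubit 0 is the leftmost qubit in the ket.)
-0.002704|011⟩ + |111⟩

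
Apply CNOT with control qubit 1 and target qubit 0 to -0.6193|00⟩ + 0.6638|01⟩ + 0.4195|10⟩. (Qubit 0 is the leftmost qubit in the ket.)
-0.6193|00⟩ + 0.4195|10⟩ + 0.6638|11⟩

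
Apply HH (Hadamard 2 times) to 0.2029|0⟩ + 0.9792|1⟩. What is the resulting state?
0.2029|0⟩ + 0.9792|1⟩

H² = I, so an even number of Hadamards cancels: H^2 = I and the state is unchanged.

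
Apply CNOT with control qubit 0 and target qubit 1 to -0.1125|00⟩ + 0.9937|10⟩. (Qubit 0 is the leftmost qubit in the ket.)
-0.1125|00⟩ + 0.9937|11⟩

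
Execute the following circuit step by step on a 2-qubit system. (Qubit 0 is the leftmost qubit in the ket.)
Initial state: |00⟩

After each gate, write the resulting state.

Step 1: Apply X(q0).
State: |10⟩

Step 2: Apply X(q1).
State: |11⟩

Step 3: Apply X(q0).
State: |01⟩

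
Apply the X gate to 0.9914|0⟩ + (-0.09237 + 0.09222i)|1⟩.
(-0.09237 + 0.09222i)|0⟩ + 0.9914|1⟩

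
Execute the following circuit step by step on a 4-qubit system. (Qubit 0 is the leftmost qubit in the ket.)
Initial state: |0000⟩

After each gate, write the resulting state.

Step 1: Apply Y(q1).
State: i|0100⟩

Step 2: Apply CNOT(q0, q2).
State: i|0100⟩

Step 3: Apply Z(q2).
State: i|0100⟩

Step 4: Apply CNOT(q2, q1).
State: i|0100⟩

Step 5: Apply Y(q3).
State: -|0101⟩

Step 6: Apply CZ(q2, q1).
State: -|0101⟩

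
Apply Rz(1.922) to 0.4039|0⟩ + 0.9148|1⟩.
(0.2313 - 0.3311i)|0⟩ + (0.5239 + 0.7499i)|1⟩

Rz(1.922) = [[e^(−iθ/2), 0], [0, e^(iθ/2)]] with e^(±iθ/2) = cos(θ/2) ± i·sin(θ/2); θ = 1.922, cos(θ/2) ≈ 0.572701, sin(θ/2) ≈ 0.819765.
With a = amp(|0⟩) = 0.4039 and b = amp(|1⟩) = 0.9148:
new amp(|0⟩) = (0.572701 - 0.819765i)·a = (0.2313 - 0.3311i)
new amp(|1⟩) = (0.572701 + 0.819765i)·b = (0.5239 + 0.7499i)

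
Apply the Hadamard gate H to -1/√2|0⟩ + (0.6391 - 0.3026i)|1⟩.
(-0.04809 - 0.214i)|0⟩ + (-0.9519 + 0.214i)|1⟩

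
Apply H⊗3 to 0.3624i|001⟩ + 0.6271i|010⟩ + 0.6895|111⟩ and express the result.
(0.2438 + 0.3498i)|000⟩ + (-0.2438 + 0.09359i)|001⟩ + (-0.2438 - 0.09359i)|010⟩ + (0.2438 - 0.3498i)|011⟩ + (-0.2438 + 0.3498i)|100⟩ + (0.2438 + 0.09359i)|101⟩ + (0.2438 - 0.09359i)|110⟩ + (-0.2438 - 0.3498i)|111⟩

H⊗3 gives amp(|y⟩) = (1/2√2) Σ_x (−1)^(x·y) amp(|x⟩), where x·y is the number of positions in which both x and y have a 1.
|000⟩: (0.3624i + 0.6271i + 0.6895)/(2√2) = (0.2438 + 0.3498i)
|001⟩: (-0.3624i + 0.6271i - 0.6895)/(2√2) = (-0.2438 + 0.09359i)
|010⟩: (0.3624i - 0.6271i - 0.6895)/(2√2) = (-0.2438 - 0.09359i)
|011⟩: (-0.3624i - 0.6271i + 0.6895)/(2√2) = (0.2438 - 0.3498i)
|100⟩: (0.3624i + 0.6271i - 0.6895)/(2√2) = (-0.2438 + 0.3498i)
|101⟩: (-0.3624i + 0.6271i + 0.6895)/(2√2) = (0.2438 + 0.09359i)
|110⟩: (0.3624i - 0.6271i + 0.6895)/(2√2) = (0.2438 - 0.09359i)
|111⟩: (-0.3624i - 0.6271i - 0.6895)/(2√2) = (-0.2438 - 0.3498i)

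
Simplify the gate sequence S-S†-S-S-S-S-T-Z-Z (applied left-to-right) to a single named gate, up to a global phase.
T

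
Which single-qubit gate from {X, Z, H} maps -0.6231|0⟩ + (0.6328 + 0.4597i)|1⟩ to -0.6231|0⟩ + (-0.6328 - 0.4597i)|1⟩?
Z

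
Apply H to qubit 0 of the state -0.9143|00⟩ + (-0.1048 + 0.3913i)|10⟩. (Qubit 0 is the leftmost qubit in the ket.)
(-0.7206 + 0.2767i)|00⟩ + (-0.5724 - 0.2767i)|10⟩

H on qubit 0 mixes each pair of kets that differ only in qubit 0: amplitudes (a, b) of (|…0…⟩, |…1…⟩) become ((a + b)/√2, (a − b)/√2). Kets absent from the input have amplitude 0.
(|00⟩, |10⟩): (a, b) = (-0.9143, (-0.1048 + 0.3913i)) → ((-0.7206 + 0.2767i), (-0.5724 - 0.2767i))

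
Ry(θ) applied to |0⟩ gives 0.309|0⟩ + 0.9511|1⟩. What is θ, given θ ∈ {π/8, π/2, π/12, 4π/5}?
4π/5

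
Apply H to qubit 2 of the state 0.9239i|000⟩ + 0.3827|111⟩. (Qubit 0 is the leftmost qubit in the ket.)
0.6533i|000⟩ + 0.6533i|001⟩ + 0.2706|110⟩ - 0.2706|111⟩

H on qubit 2 mixes each pair of kets that differ only in qubit 2: amplitudes (a, b) of (|…0…⟩, |…1…⟩) become ((a + b)/√2, (a − b)/√2). Kets absent from the input have amplitude 0.
(|000⟩, |001⟩): (a, b) = (0.9239i, 0) → (0.6533i, 0.6533i)
(|110⟩, |111⟩): (a, b) = (0, 0.3827) → (0.2706, -0.2706)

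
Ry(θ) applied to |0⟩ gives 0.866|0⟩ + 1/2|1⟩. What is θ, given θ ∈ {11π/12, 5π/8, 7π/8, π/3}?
π/3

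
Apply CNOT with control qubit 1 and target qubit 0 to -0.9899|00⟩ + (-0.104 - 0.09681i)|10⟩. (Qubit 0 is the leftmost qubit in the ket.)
-0.9899|00⟩ + (-0.104 - 0.09681i)|10⟩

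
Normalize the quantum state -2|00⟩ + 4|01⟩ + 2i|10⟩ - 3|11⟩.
-0.3482|00⟩ + 0.6963|01⟩ + 0.3482i|10⟩ - 0.5222|11⟩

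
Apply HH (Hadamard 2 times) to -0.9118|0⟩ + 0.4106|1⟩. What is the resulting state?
-0.9118|0⟩ + 0.4106|1⟩

H² = I, so an even number of Hadamards cancels: H^2 = I and the state is unchanged.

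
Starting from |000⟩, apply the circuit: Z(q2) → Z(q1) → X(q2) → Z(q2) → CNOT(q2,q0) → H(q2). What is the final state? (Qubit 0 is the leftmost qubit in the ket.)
-1/√2|100⟩ + 1/√2|101⟩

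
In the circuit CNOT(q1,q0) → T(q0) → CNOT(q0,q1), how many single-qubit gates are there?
1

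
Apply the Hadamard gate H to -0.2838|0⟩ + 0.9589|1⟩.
0.4774|0⟩ - 0.8787|1⟩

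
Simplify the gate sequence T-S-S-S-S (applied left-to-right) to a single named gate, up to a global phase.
T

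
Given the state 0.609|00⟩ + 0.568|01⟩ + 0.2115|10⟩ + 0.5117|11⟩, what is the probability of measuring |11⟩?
0.2618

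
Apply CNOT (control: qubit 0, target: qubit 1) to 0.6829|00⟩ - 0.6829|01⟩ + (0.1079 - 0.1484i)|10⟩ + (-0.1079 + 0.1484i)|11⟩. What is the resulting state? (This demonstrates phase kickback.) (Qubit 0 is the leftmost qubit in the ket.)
0.6829|00⟩ - 0.6829|01⟩ + (-0.1079 + 0.1484i)|10⟩ + (0.1079 - 0.1484i)|11⟩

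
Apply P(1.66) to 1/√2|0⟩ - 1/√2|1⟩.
1/√2|0⟩ + (0.06299 - 0.7043i)|1⟩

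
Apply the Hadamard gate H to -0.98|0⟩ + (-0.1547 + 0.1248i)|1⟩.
(-0.8024 + 0.08825i)|0⟩ + (-0.5836 - 0.08825i)|1⟩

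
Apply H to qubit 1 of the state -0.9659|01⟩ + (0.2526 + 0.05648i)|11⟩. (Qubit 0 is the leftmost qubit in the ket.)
-0.683|00⟩ + 0.683|01⟩ + (0.1786 + 0.03994i)|10⟩ + (-0.1786 - 0.03994i)|11⟩

H on qubit 1 mixes each pair of kets that differ only in qubit 1: amplitudes (a, b) of (|…0…⟩, |…1…⟩) become ((a + b)/√2, (a − b)/√2). Kets absent from the input have amplitude 0.
(|00⟩, |01⟩): (a, b) = (0, -0.9659) → (-0.683, 0.683)
(|10⟩, |11⟩): (a, b) = (0, (0.2526 + 0.05648i)) → ((0.1786 + 0.03994i), (-0.1786 - 0.03994i))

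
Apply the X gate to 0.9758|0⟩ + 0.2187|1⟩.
0.2187|0⟩ + 0.9758|1⟩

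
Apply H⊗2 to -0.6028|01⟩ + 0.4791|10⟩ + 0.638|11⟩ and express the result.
0.2572|00⟩ + 0.222|01⟩ - 0.86|10⟩ + 0.3809|11⟩

H⊗2 gives amp(|y⟩) = (1/2) Σ_x (−1)^(x·y) amp(|x⟩), where x·y is the number of positions in which both x and y have a 1.
|00⟩: (-0.6028 + 0.4791 + 0.638)/2 = 0.2572
|01⟩: (0.6028 + 0.4791 - 0.638)/2 = 0.222
|10⟩: (-0.6028 - 0.4791 - 0.638)/2 = -0.86
|11⟩: (0.6028 - 0.4791 + 0.638)/2 = 0.3809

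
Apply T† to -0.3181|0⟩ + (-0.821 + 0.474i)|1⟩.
-0.3181|0⟩ + (-0.2454 + 0.9157i)|1⟩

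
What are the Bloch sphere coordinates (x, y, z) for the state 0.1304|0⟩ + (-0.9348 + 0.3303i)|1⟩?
(-0.2438, 0.08614, -0.9659)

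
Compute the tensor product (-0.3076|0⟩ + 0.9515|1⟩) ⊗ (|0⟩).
-0.3076|00⟩ + 0.9515|10⟩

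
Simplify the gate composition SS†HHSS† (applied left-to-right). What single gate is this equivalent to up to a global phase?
I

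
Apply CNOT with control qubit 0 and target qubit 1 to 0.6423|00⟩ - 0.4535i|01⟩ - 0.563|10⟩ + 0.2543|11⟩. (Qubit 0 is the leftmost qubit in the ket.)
0.6423|00⟩ - 0.4535i|01⟩ + 0.2543|10⟩ - 0.563|11⟩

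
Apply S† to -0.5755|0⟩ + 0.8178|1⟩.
-0.5755|0⟩ - 0.8178i|1⟩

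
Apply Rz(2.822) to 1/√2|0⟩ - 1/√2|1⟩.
(0.1125 - 0.6981i)|0⟩ + (-0.1125 - 0.6981i)|1⟩

Rz(2.822) = [[e^(−iθ/2), 0], [0, e^(iθ/2)]] with e^(±iθ/2) = cos(θ/2) ± i·sin(θ/2); θ = 2.822, cos(θ/2) ≈ 0.159117, sin(θ/2) ≈ 0.98726.
With a = amp(|0⟩) = 1/√2 and b = amp(|1⟩) = -1/√2:
new amp(|0⟩) = (0.159117 - 0.98726i)·a = (0.1125 - 0.6981i)
new amp(|1⟩) = (0.159117 + 0.98726i)·b = (-0.1125 - 0.6981i)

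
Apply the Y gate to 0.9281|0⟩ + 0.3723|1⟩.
-0.3723i|0⟩ + 0.9281i|1⟩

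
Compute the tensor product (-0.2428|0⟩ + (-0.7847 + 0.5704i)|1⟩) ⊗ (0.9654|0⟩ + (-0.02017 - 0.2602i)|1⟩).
-0.2344|00⟩ + (0.004897 + 0.06318i)|01⟩ + (-0.7575 + 0.5507i)|10⟩ + (0.1642 + 0.1927i)|11⟩

amp(|b₁b₂…⟩) = product of the factor amplitudes for bits b₁, b₂, …; only kets whose every factor amplitude is nonzero survive.
|00⟩: (-0.2428)(0.9654) = -0.2344
|01⟩: (-0.2428)(-0.02017 - 0.2602i) = (0.004897 + 0.06318i)
|10⟩: (-0.7847 + 0.5704i)(0.9654) = (-0.7575 + 0.5507i)
|11⟩: (-0.7847 + 0.5704i)(-0.02017 - 0.2602i) = (0.1642 + 0.1927i)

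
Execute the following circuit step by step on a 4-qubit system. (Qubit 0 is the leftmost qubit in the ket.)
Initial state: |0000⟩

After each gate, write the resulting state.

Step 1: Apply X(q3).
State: |0001⟩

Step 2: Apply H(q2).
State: 1/√2|0001⟩ + 1/√2|0011⟩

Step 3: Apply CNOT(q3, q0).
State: 1/√2|1001⟩ + 1/√2|1011⟩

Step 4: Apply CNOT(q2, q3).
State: 1/√2|1001⟩ + 1/√2|1010⟩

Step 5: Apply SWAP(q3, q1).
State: 1/√2|1010⟩ + 1/√2|1100⟩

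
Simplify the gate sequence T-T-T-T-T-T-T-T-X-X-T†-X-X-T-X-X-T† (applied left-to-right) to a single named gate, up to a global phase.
T†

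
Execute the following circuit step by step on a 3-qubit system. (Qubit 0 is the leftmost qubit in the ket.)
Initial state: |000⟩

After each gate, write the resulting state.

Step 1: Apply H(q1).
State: 1/√2|000⟩ + 1/√2|010⟩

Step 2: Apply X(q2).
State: 1/√2|001⟩ + 1/√2|011⟩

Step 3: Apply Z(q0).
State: 1/√2|001⟩ + 1/√2|011⟩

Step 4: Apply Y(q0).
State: (1/√2)i|101⟩ + (1/√2)i|111⟩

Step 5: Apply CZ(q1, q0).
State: (1/√2)i|101⟩ - (1/√2)i|111⟩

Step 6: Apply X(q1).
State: -(1/√2)i|101⟩ + (1/√2)i|111⟩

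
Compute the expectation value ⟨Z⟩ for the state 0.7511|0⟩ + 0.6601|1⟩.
0.1284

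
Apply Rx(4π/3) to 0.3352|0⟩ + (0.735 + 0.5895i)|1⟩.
(0.3429 - 0.6365i)|0⟩ + (-0.3675 - 0.585i)|1⟩

Rx(4π/3) = [[cos(θ/2), −i·sin(θ/2)], [−i·sin(θ/2), cos(θ/2)]]; θ = 4π/3, cos(θ/2) ≈ -0.5, sin(θ/2) ≈ 0.866025.
With a = amp(|0⟩) = 0.3352 and b = amp(|1⟩) = (0.735 + 0.5895i):
new amp(|0⟩) = (-0.5)·a + (-0.866025i)·b = (0.3429 - 0.6365i)
new amp(|1⟩) = (-0.866025i)·a + (-0.5)·b = (-0.3675 - 0.585i)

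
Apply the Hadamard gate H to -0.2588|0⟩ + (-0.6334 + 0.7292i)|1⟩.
(-0.6309 + 0.5156i)|0⟩ + (0.2649 - 0.5156i)|1⟩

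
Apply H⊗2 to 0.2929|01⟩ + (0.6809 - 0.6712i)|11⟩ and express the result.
(0.4869 - 0.3356i)|00⟩ + (-0.4869 + 0.3356i)|01⟩ + (-0.194 + 0.3356i)|10⟩ + (0.194 - 0.3356i)|11⟩

H⊗2 gives amp(|y⟩) = (1/2) Σ_x (−1)^(x·y) amp(|x⟩), where x·y is the number of positions in which both x and y have a 1.
|00⟩: (0.2929 + (0.6809 - 0.6712i))/2 = (0.4869 - 0.3356i)
|01⟩: (-0.2929 - (0.6809 - 0.6712i))/2 = (-0.4869 + 0.3356i)
|10⟩: (0.2929 - (0.6809 - 0.6712i))/2 = (-0.194 + 0.3356i)
|11⟩: (-0.2929 + (0.6809 - 0.6712i))/2 = (0.194 - 0.3356i)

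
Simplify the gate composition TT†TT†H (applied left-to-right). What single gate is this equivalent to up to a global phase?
H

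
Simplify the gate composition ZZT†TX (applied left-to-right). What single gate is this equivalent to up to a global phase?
X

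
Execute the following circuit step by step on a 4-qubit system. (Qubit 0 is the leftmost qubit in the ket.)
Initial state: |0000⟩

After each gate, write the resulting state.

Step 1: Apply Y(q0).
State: i|1000⟩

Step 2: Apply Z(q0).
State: -i|1000⟩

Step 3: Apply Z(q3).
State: -i|1000⟩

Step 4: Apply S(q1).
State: -i|1000⟩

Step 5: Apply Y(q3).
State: |1001⟩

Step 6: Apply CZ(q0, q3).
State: -|1001⟩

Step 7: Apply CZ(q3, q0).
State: |1001⟩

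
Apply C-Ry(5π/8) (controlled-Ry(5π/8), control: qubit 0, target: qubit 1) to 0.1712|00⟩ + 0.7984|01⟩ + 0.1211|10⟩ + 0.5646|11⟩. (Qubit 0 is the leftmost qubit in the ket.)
0.1712|00⟩ + 0.7984|01⟩ - 0.4022|10⟩ + 0.4144|11⟩

C-Ry(5π/8) leaves the control-|0⟩ kets |00⟩, |01⟩ unchanged and applies Ry(5π/8) to qubit 1 on the control-|1⟩ pair (|10⟩, |11⟩).
Ry(5π/8) = [[cos(θ/2), −sin(θ/2)], [sin(θ/2), cos(θ/2)]]; θ = 5π/8, cos(θ/2) ≈ 0.55557, sin(θ/2) ≈ 0.83147.
With a = amp(|10⟩) = 0.1211 and b = amp(|11⟩) = 0.5646:
new amp(|10⟩) = (0.55557)·a + (-0.83147)·b = -0.4022
new amp(|11⟩) = (0.83147)·a + (0.55557)·b = 0.4144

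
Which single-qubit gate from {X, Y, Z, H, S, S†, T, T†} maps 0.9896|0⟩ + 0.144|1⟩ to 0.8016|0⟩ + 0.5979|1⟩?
H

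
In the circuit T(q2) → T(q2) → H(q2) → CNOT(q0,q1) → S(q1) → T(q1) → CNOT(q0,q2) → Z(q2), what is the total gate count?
8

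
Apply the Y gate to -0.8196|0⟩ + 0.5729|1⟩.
-0.5729i|0⟩ - 0.8196i|1⟩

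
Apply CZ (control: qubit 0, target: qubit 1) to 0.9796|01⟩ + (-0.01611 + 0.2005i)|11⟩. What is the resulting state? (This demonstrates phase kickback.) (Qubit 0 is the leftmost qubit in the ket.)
0.9796|01⟩ + (0.01611 - 0.2005i)|11⟩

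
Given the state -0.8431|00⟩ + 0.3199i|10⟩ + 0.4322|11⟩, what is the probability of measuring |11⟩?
0.1868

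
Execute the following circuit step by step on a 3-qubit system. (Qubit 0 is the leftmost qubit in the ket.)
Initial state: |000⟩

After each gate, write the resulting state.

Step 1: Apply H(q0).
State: 1/√2|000⟩ + 1/√2|100⟩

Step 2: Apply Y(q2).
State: (1/√2)i|001⟩ + (1/√2)i|101⟩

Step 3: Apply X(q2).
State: (1/√2)i|000⟩ + (1/√2)i|100⟩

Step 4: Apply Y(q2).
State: -1/√2|001⟩ - 1/√2|101⟩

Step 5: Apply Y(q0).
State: (1/√2)i|001⟩ - (1/√2)i|101⟩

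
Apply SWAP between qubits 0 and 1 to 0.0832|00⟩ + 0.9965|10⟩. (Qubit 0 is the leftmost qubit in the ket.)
0.0832|00⟩ + 0.9965|01⟩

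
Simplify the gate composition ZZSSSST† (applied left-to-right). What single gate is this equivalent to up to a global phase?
T†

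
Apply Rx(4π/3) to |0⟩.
-1/2|0⟩ - 0.866i|1⟩

Rx(4π/3) = [[cos(θ/2), −i·sin(θ/2)], [−i·sin(θ/2), cos(θ/2)]]; θ = 4π/3, cos(θ/2) ≈ -0.5, sin(θ/2) ≈ 0.866025.
With a = amp(|0⟩) = 1 and b = amp(|1⟩) = 0:
new amp(|0⟩) = (-0.5)·a + (-0.866025i)·b = -1/2
new amp(|1⟩) = (-0.866025i)·a + (-0.5)·b = -0.866i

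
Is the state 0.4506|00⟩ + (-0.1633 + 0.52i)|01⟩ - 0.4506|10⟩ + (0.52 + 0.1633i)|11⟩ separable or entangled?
Entangled

Writing the state as a|00⟩ + b|01⟩ + c|10⟩ + d|11⟩, it is a product state iff ad − bc = 0.
Here (a, b, c, d) = (0.4506, (-0.1633 + 0.52i), -0.4506, (0.52 + 0.1633i)): ad − bc = (0.4506)(0.52 + 0.1633i) − (-0.1633 + 0.52i)(-0.4506) = (0.1607 + 0.3079i) ≠ 0, so the state is entangled.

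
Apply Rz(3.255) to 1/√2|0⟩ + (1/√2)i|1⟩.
(-0.04007 - 0.706i)|0⟩ + (-0.706 - 0.04007i)|1⟩

Rz(3.255) = [[e^(−iθ/2), 0], [0, e^(iθ/2)]] with e^(±iθ/2) = cos(θ/2) ± i·sin(θ/2); θ = 3.255, cos(θ/2) ≈ -0.0566733, sin(θ/2) ≈ 0.998393.
With a = amp(|0⟩) = 1/√2 and b = amp(|1⟩) = (1/√2)i:
new amp(|0⟩) = (-0.0566733 - 0.998393i)·a = (-0.04007 - 0.706i)
new amp(|1⟩) = (-0.0566733 + 0.998393i)·b = (-0.706 - 0.04007i)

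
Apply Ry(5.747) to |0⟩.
-0.9643|0⟩ + 0.2649|1⟩

Ry(5.747) = [[cos(θ/2), −sin(θ/2)], [sin(θ/2), cos(θ/2)]]; θ = 5.747, cos(θ/2) ≈ -0.964278, sin(θ/2) ≈ 0.264893.
With a = amp(|0⟩) = 1 and b = amp(|1⟩) = 0:
new amp(|0⟩) = (-0.964278)·a + (-0.264893)·b = -0.9643
new amp(|1⟩) = (0.264893)·a + (-0.964278)·b = 0.2649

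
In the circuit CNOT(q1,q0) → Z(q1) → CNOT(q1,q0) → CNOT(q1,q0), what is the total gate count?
4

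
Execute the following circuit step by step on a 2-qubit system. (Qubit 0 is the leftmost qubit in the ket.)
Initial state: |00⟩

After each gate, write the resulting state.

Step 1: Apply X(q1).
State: |01⟩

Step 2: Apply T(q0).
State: |01⟩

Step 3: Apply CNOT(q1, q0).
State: |11⟩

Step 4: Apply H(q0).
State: 1/√2|01⟩ - 1/√2|11⟩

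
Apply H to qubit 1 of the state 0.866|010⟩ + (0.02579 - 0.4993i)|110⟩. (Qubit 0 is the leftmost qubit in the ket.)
0.6124|000⟩ - 0.6124|010⟩ + (0.01824 - 0.3531i)|100⟩ + (-0.01824 + 0.3531i)|110⟩

H on qubit 1 mixes each pair of kets that differ only in qubit 1: amplitudes (a, b) of (|…0…⟩, |…1…⟩) become ((a + b)/√2, (a − b)/√2). Kets absent from the input have amplitude 0.
(|000⟩, |010⟩): (a, b) = (0, 0.866) → (0.6124, -0.6124)
(|100⟩, |110⟩): (a, b) = (0, (0.02579 - 0.4993i)) → ((0.01824 - 0.3531i), (-0.01824 + 0.3531i))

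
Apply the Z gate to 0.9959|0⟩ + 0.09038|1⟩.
0.9959|0⟩ - 0.09038|1⟩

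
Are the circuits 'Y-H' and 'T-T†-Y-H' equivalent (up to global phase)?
Yes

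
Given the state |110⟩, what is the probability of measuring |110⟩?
1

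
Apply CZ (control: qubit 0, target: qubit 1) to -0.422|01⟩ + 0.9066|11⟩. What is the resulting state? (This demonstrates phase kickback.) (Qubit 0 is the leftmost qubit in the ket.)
-0.422|01⟩ - 0.9066|11⟩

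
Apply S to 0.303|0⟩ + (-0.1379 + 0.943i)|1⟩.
0.303|0⟩ + (-0.943 - 0.1379i)|1⟩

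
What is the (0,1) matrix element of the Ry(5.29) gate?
-0.4764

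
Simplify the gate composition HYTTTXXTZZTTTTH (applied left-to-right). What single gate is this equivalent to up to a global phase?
Y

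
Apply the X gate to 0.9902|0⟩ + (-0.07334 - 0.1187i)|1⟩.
(-0.07334 - 0.1187i)|0⟩ + 0.9902|1⟩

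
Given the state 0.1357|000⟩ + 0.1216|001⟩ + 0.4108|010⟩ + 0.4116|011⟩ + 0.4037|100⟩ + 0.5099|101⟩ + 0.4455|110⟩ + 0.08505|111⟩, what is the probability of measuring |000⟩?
0.01841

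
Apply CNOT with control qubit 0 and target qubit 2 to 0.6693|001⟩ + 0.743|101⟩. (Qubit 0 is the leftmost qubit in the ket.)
0.6693|001⟩ + 0.743|100⟩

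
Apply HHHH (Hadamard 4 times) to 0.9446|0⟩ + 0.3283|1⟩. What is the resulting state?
0.9446|0⟩ + 0.3283|1⟩

H² = I, so an even number of Hadamards cancels: H^4 = I and the state is unchanged.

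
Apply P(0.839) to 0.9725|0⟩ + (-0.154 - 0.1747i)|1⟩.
0.9725|0⟩ + (0.02707 - 0.2313i)|1⟩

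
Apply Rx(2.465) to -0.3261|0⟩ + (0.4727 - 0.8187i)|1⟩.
(-0.8805 - 0.4459i)|0⟩ + (0.1569 + 0.03591i)|1⟩

Rx(2.465) = [[cos(θ/2), −i·sin(θ/2)], [−i·sin(θ/2), cos(θ/2)]]; θ = 2.465, cos(θ/2) ≈ 0.33188, sin(θ/2) ≈ 0.943321.
With a = amp(|0⟩) = -0.3261 and b = amp(|1⟩) = (0.4727 - 0.8187i):
new amp(|0⟩) = (0.33188)·a + (-0.943321i)·b = (-0.8805 - 0.4459i)
new amp(|1⟩) = (-0.943321i)·a + (0.33188)·b = (0.1569 + 0.03591i)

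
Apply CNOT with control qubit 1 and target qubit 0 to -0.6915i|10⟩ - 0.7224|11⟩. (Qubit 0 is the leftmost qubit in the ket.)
-0.7224|01⟩ - 0.6915i|10⟩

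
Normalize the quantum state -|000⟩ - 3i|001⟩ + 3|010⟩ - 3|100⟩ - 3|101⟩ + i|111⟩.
-0.1622|000⟩ - 0.4867i|001⟩ + 0.4867|010⟩ - 0.4867|100⟩ - 0.4867|101⟩ + 0.1622i|111⟩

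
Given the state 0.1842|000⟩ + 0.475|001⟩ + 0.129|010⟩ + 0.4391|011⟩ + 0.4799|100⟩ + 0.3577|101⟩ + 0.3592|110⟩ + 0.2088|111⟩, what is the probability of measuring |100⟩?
0.2303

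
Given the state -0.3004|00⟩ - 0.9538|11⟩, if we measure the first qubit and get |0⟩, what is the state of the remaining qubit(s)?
-|0⟩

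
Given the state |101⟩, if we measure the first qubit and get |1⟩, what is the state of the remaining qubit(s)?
|01⟩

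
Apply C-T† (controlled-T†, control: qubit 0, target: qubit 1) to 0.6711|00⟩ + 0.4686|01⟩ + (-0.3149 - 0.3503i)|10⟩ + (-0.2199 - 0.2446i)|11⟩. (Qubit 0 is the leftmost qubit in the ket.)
0.6711|00⟩ + 0.4686|01⟩ + (-0.3149 - 0.3503i)|10⟩ + (-0.3285 - 0.01747i)|11⟩

C-T† leaves the control-|0⟩ kets |00⟩, |01⟩ unchanged and applies T† to qubit 1 on the control-|1⟩ pair (|10⟩, |11⟩).
T† = [[1, 0], [0, (1/√2 - (1/√2)i)]].
With a = amp(|10⟩) = (-0.3149 - 0.3503i) and b = amp(|11⟩) = (-0.2199 - 0.2446i):
new amp(|10⟩) = (1)·a = (-0.3149 - 0.3503i)
new amp(|11⟩) = (1/√2 - (1/√2)i)·b = (-0.3285 - 0.01747i)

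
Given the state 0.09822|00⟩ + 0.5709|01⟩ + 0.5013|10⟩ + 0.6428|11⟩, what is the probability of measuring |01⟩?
0.3259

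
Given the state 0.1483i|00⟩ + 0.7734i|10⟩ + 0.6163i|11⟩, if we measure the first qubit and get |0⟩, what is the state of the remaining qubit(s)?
i|0⟩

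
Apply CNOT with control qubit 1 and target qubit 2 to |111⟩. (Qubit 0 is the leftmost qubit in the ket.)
|110⟩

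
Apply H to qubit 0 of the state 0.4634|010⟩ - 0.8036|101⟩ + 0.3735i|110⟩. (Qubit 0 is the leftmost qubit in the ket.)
-0.5682|001⟩ + (0.3277 + 0.2641i)|010⟩ + 0.5682|101⟩ + (0.3277 - 0.2641i)|110⟩

H on qubit 0 mixes each pair of kets that differ only in qubit 0: amplitudes (a, b) of (|…0…⟩, |…1…⟩) become ((a + b)/√2, (a − b)/√2). Kets absent from the input have amplitude 0.
(|001⟩, |101⟩): (a, b) = (0, -0.8036) → (-0.5682, 0.5682)
(|010⟩, |110⟩): (a, b) = (0.4634, 0.3735i) → ((0.3277 + 0.2641i), (0.3277 - 0.2641i))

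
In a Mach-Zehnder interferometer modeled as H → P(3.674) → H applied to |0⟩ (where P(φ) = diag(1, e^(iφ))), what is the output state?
(0.06921 - 0.2538i)|0⟩ + (0.9308 + 0.2538i)|1⟩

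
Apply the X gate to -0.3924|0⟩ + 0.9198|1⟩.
0.9198|0⟩ - 0.3924|1⟩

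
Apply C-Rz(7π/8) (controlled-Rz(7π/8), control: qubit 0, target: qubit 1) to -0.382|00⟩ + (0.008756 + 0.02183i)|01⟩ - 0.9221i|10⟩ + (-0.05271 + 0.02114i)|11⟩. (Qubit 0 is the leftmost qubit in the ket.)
-0.382|00⟩ + (0.008756 + 0.02183i)|01⟩ + (-0.9044 - 0.1799i)|10⟩ + (-0.03102 - 0.04757i)|11⟩

C-Rz(7π/8) leaves the control-|0⟩ kets |00⟩, |01⟩ unchanged and applies Rz(7π/8) to qubit 1 on the control-|1⟩ pair (|10⟩, |11⟩).
Rz(7π/8) = [[e^(−iθ/2), 0], [0, e^(iθ/2)]] with e^(±iθ/2) = cos(θ/2) ± i·sin(θ/2); θ = 7π/8, cos(θ/2) ≈ 0.19509, sin(θ/2) ≈ 0.980785.
With a = amp(|10⟩) = -0.9221i and b = amp(|11⟩) = (-0.05271 + 0.02114i):
new amp(|10⟩) = (0.19509 - 0.980785i)·a = (-0.9044 - 0.1799i)
new amp(|11⟩) = (0.19509 + 0.980785i)·b = (-0.03102 - 0.04757i)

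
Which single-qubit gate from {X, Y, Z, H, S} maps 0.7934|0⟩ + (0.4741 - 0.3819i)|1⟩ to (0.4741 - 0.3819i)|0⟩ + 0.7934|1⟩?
X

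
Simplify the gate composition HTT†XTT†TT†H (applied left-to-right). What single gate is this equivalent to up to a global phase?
Z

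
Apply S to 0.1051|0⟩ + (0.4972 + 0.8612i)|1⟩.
0.1051|0⟩ + (-0.8612 + 0.4972i)|1⟩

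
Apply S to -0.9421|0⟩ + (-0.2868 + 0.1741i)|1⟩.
-0.9421|0⟩ + (-0.1741 - 0.2868i)|1⟩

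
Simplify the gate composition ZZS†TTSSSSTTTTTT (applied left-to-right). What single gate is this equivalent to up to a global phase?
S†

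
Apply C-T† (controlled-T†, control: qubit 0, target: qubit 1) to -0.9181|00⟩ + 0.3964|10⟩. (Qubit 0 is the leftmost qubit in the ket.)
-0.9181|00⟩ + 0.3964|10⟩

C-T† leaves the control-|0⟩ kets |00⟩, |01⟩ unchanged and applies T† to qubit 1 on the control-|1⟩ pair (|10⟩, |11⟩).
T† = [[1, 0], [0, (1/√2 - (1/√2)i)]].
With a = amp(|10⟩) = 0.3964 and b = amp(|11⟩) = 0:
new amp(|10⟩) = (1)·a = 0.3964
new amp(|11⟩) = (1/√2 - (1/√2)i)·b = 0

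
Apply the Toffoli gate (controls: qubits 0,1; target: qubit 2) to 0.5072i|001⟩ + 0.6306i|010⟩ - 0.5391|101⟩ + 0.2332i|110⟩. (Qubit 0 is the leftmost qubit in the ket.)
0.5072i|001⟩ + 0.6306i|010⟩ - 0.5391|101⟩ + 0.2332i|111⟩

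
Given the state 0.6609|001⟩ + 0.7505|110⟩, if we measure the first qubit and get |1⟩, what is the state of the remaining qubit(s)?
|10⟩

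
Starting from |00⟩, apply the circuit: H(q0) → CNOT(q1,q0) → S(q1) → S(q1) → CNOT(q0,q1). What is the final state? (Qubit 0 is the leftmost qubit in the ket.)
1/√2|00⟩ + 1/√2|11⟩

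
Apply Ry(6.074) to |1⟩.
-0.1044|0⟩ - 0.9945|1⟩

Ry(6.074) = [[cos(θ/2), −sin(θ/2)], [sin(θ/2), cos(θ/2)]]; θ = 6.074, cos(θ/2) ≈ -0.994535, sin(θ/2) ≈ 0.104402.
With a = amp(|0⟩) = 0 and b = amp(|1⟩) = 1:
new amp(|0⟩) = (-0.994535)·a + (-0.104402)·b = -0.1044
new amp(|1⟩) = (0.104402)·a + (-0.994535)·b = -0.9945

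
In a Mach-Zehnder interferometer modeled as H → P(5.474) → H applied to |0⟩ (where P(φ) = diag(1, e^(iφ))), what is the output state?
(0.845 - 0.3619i)|0⟩ + (0.155 + 0.3619i)|1⟩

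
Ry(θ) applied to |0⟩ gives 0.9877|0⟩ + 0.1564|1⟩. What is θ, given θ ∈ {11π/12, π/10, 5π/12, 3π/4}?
π/10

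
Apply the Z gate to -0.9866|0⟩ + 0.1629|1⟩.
-0.9866|0⟩ - 0.1629|1⟩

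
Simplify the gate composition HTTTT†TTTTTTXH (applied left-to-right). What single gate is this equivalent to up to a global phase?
Z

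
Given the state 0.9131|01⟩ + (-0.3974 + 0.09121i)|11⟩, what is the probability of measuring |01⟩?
0.8338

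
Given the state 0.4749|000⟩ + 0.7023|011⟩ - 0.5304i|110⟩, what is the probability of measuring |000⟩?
0.2255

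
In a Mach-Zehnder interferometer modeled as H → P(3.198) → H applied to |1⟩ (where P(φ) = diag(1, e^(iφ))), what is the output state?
(0.9992 + 0.02819i)|0⟩ + (0.0007952 - 0.02819i)|1⟩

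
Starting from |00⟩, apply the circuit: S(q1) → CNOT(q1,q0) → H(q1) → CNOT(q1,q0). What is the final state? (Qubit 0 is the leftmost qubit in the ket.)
1/√2|00⟩ + 1/√2|11⟩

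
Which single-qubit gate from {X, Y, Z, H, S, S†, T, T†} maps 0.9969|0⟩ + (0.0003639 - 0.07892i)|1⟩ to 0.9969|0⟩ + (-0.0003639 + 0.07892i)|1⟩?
Z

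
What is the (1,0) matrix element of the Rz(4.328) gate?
0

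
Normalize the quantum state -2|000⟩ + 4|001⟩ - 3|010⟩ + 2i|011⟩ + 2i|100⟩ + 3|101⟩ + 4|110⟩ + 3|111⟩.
-0.2374|000⟩ + 0.4747|001⟩ - 0.356|010⟩ + 0.2374i|011⟩ + 0.2374i|100⟩ + 0.356|101⟩ + 0.4747|110⟩ + 0.356|111⟩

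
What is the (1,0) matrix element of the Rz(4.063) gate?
0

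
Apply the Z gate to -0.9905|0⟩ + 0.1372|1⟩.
-0.9905|0⟩ - 0.1372|1⟩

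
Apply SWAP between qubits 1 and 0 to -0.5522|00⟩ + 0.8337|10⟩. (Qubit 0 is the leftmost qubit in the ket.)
-0.5522|00⟩ + 0.8337|01⟩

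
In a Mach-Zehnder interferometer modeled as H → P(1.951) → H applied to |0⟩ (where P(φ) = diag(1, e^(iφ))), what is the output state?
(0.3144 + 0.4643i)|0⟩ + (0.6856 - 0.4643i)|1⟩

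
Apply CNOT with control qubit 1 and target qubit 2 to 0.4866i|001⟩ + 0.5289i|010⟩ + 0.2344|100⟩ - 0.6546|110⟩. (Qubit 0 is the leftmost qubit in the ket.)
0.4866i|001⟩ + 0.5289i|011⟩ + 0.2344|100⟩ - 0.6546|111⟩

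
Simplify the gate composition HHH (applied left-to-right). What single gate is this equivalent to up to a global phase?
H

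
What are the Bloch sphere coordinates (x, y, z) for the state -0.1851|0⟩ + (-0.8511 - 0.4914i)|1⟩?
(0.3151, 0.1819, -0.9316)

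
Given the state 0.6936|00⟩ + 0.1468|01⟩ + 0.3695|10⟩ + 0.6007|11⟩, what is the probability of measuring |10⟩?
0.1365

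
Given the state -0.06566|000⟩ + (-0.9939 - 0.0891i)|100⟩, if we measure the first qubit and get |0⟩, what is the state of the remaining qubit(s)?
-|00⟩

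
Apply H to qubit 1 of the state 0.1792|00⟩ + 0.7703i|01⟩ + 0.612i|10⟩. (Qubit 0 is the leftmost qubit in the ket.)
(0.1267 + 0.5447i)|00⟩ + (0.1267 - 0.5447i)|01⟩ + 0.4327i|10⟩ + 0.4327i|11⟩

H on qubit 1 mixes each pair of kets that differ only in qubit 1: amplitudes (a, b) of (|…0…⟩, |…1…⟩) become ((a + b)/√2, (a − b)/√2). Kets absent from the input have amplitude 0.
(|00⟩, |01⟩): (a, b) = (0.1792, 0.7703i) → ((0.1267 + 0.5447i), (0.1267 - 0.5447i))
(|10⟩, |11⟩): (a, b) = (0.612i, 0) → (0.4327i, 0.4327i)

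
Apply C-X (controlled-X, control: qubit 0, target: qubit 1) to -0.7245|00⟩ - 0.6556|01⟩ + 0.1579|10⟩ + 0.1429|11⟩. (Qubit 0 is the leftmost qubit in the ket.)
-0.7245|00⟩ - 0.6556|01⟩ + 0.1429|10⟩ + 0.1579|11⟩

C-X leaves the control-|0⟩ kets |00⟩, |01⟩ unchanged and applies X to qubit 1 on the control-|1⟩ pair (|10⟩, |11⟩).
X = [[0, 1], [1, 0]].
With a = amp(|10⟩) = 0.1579 and b = amp(|11⟩) = 0.1429:
new amp(|10⟩) = (1)·b = 0.1429
new amp(|11⟩) = (1)·a = 0.1579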